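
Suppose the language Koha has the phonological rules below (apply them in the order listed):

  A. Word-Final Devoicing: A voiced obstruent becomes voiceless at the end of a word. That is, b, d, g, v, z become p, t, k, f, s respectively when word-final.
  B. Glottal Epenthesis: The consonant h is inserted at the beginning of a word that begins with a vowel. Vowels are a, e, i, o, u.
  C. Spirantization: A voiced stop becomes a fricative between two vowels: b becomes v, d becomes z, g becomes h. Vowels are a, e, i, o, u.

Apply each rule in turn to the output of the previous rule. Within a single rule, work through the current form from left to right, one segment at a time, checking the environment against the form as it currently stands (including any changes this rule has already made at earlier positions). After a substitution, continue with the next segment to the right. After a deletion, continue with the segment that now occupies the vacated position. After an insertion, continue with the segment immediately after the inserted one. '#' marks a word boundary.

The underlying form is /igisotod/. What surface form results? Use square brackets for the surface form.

[hihisotot]

A Word-Final Devoicing: [igisotod] → [igisotot]
B Glottal Epenthesis: [igisotot] → [higisotot]
C Spirantization: [higisotot] → [hihisotot]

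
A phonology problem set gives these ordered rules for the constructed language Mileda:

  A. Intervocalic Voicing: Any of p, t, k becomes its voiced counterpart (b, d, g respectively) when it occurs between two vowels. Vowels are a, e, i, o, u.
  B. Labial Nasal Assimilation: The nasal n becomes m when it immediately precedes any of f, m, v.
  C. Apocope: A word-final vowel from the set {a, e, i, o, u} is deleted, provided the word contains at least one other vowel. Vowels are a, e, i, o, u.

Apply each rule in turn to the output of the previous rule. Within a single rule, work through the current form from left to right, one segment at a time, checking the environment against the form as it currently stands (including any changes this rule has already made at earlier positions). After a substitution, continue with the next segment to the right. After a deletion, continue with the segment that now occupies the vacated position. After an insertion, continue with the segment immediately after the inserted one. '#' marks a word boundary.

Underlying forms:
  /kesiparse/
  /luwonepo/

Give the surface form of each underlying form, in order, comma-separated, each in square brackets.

/kesiparse/:
  A Intervocalic Voicing: [kesiparse] → [kesibarse]
  B Labial Nasal Assimilation: no change — [kesibarse]
  C Apocope: [kesibarse] → [kesibars]
/luwonepo/:
  A Intervocalic Voicing: [luwonepo] → [luwonebo]
  B Labial Nasal Assimilation: no change — [luwonebo]
  C Apocope: [luwonebo] → [luwoneb]

[kesibars], [luwoneb]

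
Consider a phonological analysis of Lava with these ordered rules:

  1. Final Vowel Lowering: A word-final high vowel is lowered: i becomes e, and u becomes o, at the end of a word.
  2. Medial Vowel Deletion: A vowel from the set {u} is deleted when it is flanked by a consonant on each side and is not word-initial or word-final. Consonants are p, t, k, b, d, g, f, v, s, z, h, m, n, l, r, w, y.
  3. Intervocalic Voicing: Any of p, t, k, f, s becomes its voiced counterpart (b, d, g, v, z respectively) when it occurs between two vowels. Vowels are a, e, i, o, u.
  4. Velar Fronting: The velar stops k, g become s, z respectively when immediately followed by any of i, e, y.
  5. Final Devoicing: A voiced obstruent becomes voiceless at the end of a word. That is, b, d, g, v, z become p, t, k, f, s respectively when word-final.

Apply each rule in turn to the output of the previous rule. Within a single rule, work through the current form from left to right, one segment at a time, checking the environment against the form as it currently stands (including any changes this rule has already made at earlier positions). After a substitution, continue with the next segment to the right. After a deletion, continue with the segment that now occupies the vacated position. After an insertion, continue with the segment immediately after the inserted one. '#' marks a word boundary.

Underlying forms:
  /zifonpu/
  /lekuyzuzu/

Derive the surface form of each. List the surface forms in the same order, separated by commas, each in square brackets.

[zivonpo], [lesyzzo]

/zifonpu/:
  1 Final Vowel Lowering: [zifonpu] → [zifonpo]
  2 Medial Vowel Deletion: no change — [zifonpo]
  3 Intervocalic Voicing: [zifonpo] → [zivonpo]
  4 Velar Fronting: no change — [zivonpo]
  5 Final Devoicing: no change — [zivonpo]
/lekuyzuzu/:
  1 Final Vowel Lowering: [lekuyzuzu] → [lekuyzuzo]
  2 Medial Vowel Deletion: [lekuyzuzo] → [lekyzzo]
  3 Intervocalic Voicing: no change — [lekyzzo]
  4 Velar Fronting: [lekyzzo] → [lesyzzo]
  5 Final Devoicing: no change — [lesyzzo]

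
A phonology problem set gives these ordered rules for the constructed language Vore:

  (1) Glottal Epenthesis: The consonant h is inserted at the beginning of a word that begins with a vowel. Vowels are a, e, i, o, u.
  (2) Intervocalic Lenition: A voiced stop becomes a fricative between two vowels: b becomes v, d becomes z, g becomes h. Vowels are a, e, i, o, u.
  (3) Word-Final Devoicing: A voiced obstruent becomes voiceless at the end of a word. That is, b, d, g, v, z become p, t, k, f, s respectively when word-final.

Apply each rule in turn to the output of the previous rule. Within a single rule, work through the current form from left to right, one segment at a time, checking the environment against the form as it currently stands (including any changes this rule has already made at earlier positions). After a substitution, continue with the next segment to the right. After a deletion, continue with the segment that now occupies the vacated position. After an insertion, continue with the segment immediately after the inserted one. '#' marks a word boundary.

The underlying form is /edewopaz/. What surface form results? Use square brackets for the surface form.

(1) Glottal Epenthesis: [edewopaz] → [hedewopaz]
(2) Intervocalic Lenition: [hedewopaz] → [hezewopaz]
(3) Word-Final Devoicing: [hezewopaz] → [hezewopas]

[hezewopas]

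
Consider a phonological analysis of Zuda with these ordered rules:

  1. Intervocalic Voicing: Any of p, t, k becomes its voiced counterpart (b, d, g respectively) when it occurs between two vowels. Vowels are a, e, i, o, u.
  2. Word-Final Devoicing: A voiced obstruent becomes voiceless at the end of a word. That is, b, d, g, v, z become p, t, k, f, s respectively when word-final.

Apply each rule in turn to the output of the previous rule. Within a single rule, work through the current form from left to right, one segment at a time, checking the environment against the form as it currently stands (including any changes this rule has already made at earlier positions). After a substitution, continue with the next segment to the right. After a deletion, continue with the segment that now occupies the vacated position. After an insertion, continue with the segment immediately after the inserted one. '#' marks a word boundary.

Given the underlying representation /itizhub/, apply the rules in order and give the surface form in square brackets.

[idizhup]

1 Intervocalic Voicing: [itizhub] → [idizhub]
2 Word-Final Devoicing: [idizhub] → [idizhup]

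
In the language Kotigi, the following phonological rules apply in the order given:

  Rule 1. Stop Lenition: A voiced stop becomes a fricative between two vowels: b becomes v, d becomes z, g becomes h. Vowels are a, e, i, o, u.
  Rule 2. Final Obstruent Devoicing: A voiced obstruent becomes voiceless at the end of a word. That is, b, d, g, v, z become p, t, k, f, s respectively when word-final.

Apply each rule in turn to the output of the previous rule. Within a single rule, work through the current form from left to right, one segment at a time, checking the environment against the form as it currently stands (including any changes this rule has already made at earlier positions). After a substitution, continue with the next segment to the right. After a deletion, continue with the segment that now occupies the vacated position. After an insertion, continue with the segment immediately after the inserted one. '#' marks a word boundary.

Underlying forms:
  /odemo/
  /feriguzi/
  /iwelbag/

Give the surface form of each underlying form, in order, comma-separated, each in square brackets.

/odemo/:
  Rule 1 Stop Lenition: [odemo] → [ozemo]
  Rule 2 Final Obstruent Devoicing: no change — [ozemo]
/feriguzi/:
  Rule 1 Stop Lenition: [feriguzi] → [ferihuzi]
  Rule 2 Final Obstruent Devoicing: no change — [ferihuzi]
/iwelbag/:
  Rule 1 Stop Lenition: no change — [iwelbag]
  Rule 2 Final Obstruent Devoicing: [iwelbag] → [iwelbak]

[ozemo], [ferihuzi], [iwelbak]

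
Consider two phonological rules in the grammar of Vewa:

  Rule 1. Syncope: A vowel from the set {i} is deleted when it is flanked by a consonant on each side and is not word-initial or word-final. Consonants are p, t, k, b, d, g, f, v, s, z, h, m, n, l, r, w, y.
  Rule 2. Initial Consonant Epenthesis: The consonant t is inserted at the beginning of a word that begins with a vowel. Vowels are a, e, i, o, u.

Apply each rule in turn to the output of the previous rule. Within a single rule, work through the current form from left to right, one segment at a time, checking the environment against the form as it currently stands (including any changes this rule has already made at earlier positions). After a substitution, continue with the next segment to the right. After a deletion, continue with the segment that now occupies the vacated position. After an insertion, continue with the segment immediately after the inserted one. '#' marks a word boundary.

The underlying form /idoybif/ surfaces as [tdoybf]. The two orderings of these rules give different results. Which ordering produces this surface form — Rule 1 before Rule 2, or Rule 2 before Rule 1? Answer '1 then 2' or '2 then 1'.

2 then 1

Order 1 then 2:
  1 Syncope: [idoybif] → [idoybf]
  2 Initial Consonant Epenthesis: [idoybf] → [tidoybf]
  result: [tidoybf]
Order 2 then 1:
  2 Initial Consonant Epenthesis: [idoybif] → [tidoybif]
  1 Syncope: [tidoybif] → [tdoybf]
  result: [tdoybf]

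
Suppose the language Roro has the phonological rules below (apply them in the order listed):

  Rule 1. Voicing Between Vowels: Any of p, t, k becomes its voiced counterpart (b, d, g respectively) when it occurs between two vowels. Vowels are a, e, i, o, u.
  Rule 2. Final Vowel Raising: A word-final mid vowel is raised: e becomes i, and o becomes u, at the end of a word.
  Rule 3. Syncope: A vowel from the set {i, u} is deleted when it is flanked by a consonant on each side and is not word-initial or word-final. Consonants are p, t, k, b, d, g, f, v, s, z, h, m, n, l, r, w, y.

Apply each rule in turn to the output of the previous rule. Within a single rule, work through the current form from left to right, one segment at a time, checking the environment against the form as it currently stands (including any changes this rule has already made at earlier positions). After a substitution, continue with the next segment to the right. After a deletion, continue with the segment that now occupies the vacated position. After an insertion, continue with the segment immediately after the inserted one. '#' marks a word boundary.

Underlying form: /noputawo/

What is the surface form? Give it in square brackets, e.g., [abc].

Rule 1 Voicing Between Vowels: [noputawo] → [nobudawo]
Rule 2 Final Vowel Raising: [nobudawo] → [nobudawu]
Rule 3 Syncope: [nobudawu] → [nobdawu]

[nobdawu]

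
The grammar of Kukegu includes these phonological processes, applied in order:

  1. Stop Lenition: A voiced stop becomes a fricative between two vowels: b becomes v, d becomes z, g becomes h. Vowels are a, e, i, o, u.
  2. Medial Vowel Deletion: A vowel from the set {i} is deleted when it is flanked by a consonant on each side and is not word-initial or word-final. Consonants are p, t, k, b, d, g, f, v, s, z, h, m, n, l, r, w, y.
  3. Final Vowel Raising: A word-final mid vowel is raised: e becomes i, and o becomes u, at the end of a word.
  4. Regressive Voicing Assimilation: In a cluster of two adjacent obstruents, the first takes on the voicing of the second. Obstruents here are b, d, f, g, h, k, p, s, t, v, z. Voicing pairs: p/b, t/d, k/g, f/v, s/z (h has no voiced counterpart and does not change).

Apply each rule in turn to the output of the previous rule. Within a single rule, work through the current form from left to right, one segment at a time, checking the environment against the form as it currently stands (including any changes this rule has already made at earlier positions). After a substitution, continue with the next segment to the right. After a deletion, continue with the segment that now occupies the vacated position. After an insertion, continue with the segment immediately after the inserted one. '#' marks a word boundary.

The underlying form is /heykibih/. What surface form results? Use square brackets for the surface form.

[heygfh]

1 Stop Lenition: [heykibih] → [heykivih]
2 Medial Vowel Deletion: [heykivih] → [heykvh]
3 Final Vowel Raising: no change — [heykvh]
4 Regressive Voicing Assimilation: [heykvh] → [heygfh]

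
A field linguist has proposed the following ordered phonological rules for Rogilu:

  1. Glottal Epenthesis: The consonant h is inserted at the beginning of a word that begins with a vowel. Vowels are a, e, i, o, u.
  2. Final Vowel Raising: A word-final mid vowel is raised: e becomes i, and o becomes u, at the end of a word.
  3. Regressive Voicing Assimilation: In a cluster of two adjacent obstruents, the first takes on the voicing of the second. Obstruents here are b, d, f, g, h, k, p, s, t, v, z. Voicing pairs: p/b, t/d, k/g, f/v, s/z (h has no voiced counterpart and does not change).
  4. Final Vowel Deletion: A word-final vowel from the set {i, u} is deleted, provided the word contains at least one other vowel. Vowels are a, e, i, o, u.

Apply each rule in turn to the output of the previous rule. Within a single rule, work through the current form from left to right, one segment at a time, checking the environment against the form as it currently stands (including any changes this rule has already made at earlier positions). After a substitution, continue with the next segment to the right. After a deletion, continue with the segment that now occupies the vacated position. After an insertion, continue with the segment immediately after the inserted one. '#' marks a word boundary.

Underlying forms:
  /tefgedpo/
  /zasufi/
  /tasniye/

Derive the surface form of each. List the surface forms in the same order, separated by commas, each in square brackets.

[tevgetp], [zasuf], [tasniy]

/tefgedpo/:
  1 Glottal Epenthesis: no change — [tefgedpo]
  2 Final Vowel Raising: [tefgedpo] → [tefgedpu]
  3 Regressive Voicing Assimilation: [tefgedpu] → [tevgetpu]
  4 Final Vowel Deletion: [tevgetpu] → [tevgetp]
/zasufi/:
  1 Glottal Epenthesis: no change — [zasufi]
  2 Final Vowel Raising: no change — [zasufi]
  3 Regressive Voicing Assimilation: no change — [zasufi]
  4 Final Vowel Deletion: [zasufi] → [zasuf]
/tasniye/:
  1 Glottal Epenthesis: no change — [tasniye]
  2 Final Vowel Raising: [tasniye] → [tasniyi]
  3 Regressive Voicing Assimilation: no change — [tasniyi]
  4 Final Vowel Deletion: [tasniyi] → [tasniy]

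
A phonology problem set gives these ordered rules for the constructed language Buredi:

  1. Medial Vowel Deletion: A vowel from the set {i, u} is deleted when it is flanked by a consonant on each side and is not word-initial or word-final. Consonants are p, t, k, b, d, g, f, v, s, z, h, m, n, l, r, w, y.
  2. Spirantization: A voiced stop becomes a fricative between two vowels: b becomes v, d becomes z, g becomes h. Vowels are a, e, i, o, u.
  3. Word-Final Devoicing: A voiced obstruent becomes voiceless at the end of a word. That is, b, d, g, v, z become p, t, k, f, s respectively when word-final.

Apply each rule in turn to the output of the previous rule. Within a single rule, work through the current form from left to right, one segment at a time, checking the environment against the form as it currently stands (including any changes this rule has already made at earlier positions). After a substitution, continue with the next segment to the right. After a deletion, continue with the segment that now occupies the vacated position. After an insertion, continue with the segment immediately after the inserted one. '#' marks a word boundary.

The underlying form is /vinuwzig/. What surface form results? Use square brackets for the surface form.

1 Medial Vowel Deletion: [vinuwzig] → [vnwzg]
2 Spirantization: no change — [vnwzg]
3 Word-Final Devoicing: [vnwzg] → [vnwzk]

[vnwzk]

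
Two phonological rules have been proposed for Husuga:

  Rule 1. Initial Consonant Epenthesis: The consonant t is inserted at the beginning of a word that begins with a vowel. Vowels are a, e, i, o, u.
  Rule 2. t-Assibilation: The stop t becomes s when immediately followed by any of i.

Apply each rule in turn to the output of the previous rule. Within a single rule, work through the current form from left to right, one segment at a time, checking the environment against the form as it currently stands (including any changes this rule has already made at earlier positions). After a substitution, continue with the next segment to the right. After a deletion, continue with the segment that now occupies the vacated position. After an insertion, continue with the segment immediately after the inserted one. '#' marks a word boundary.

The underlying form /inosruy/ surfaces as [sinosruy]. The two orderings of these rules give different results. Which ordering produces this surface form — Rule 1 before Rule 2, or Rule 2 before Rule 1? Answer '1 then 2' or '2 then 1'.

1 then 2

Order 1 then 2:
  1 Initial Consonant Epenthesis: [inosruy] → [tinosruy]
  2 t-Assibilation: [tinosruy] → [sinosruy]
  result: [sinosruy]
Order 2 then 1:
  2 t-Assibilation: no change — [inosruy]
  1 Initial Consonant Epenthesis: [inosruy] → [tinosruy]
  result: [tinosruy]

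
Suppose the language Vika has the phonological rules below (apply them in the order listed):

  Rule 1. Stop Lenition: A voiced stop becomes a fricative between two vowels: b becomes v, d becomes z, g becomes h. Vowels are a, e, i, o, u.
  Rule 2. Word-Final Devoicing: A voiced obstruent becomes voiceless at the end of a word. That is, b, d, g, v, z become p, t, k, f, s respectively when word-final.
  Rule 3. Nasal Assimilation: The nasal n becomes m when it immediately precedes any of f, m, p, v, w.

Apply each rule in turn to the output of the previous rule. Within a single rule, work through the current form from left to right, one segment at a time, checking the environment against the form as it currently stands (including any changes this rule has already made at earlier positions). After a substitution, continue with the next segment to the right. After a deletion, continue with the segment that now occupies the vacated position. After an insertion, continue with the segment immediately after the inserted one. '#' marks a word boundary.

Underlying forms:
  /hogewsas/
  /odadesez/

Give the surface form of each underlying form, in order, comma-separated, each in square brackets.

[hohewsas], [ozazeses]

/hogewsas/:
  Rule 1 Stop Lenition: [hogewsas] → [hohewsas]
  Rule 2 Word-Final Devoicing: no change — [hohewsas]
  Rule 3 Nasal Assimilation: no change — [hohewsas]
/odadesez/:
  Rule 1 Stop Lenition: [odadesez] → [ozazesez]
  Rule 2 Word-Final Devoicing: [ozazesez] → [ozazeses]
  Rule 3 Nasal Assimilation: no change — [ozazeses]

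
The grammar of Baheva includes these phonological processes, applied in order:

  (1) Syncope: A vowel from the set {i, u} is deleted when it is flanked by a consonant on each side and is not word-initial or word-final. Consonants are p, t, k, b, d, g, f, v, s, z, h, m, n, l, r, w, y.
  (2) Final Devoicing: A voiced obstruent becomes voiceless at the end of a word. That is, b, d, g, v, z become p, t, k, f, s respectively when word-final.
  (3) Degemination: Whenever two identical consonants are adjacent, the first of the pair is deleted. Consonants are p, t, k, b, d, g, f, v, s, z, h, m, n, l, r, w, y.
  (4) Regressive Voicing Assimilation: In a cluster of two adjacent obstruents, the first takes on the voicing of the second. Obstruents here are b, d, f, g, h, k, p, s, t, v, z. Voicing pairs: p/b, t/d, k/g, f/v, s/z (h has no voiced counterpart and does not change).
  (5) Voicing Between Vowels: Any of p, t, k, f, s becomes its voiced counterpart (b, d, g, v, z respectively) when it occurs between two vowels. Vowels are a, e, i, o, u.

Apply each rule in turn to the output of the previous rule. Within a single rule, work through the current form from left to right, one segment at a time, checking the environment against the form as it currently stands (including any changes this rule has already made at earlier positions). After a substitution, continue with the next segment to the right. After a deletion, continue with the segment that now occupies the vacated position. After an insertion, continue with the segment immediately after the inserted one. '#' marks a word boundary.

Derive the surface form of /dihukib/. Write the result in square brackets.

[thkp]

(1) Syncope: [dihukib] → [dhkb]
(2) Final Devoicing: [dhkb] → [dhkp]
(3) Degemination: no change — [dhkp]
(4) Regressive Voicing Assimilation: [dhkp] → [thkp]
(5) Voicing Between Vowels: no change — [thkp]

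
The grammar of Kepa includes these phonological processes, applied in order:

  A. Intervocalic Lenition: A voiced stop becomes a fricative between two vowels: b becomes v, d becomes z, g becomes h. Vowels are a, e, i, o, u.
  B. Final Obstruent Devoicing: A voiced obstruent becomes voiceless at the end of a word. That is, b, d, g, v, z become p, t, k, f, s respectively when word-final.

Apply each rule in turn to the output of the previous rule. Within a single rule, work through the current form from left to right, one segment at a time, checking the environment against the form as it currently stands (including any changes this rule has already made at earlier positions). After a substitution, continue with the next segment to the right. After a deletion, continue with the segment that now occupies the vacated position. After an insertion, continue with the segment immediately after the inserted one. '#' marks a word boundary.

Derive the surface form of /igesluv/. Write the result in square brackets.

[ihesluf]

A Intervocalic Lenition: [igesluv] → [ihesluv]
B Final Obstruent Devoicing: [ihesluv] → [ihesluf]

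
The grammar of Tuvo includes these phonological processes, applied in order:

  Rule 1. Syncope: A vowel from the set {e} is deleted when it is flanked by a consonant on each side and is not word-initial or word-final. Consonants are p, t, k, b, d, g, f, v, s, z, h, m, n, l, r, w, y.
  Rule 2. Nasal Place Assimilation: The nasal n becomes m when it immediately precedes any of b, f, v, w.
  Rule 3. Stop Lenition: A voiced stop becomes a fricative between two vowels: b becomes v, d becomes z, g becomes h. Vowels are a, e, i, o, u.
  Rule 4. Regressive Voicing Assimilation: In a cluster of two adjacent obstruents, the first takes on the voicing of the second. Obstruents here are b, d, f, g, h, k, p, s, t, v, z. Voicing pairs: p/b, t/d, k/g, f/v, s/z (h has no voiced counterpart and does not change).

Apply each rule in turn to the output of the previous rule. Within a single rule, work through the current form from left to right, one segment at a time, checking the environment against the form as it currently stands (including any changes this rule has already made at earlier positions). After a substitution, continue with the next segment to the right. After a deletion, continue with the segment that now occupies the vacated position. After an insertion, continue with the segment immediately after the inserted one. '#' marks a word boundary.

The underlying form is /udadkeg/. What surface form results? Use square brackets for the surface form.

[uzatgg]

Rule 1 Syncope: [udadkeg] → [udadkg]
Rule 2 Nasal Place Assimilation: no change — [udadkg]
Rule 3 Stop Lenition: [udadkg] → [uzadkg]
Rule 4 Regressive Voicing Assimilation: [uzadkg] → [uzatgg]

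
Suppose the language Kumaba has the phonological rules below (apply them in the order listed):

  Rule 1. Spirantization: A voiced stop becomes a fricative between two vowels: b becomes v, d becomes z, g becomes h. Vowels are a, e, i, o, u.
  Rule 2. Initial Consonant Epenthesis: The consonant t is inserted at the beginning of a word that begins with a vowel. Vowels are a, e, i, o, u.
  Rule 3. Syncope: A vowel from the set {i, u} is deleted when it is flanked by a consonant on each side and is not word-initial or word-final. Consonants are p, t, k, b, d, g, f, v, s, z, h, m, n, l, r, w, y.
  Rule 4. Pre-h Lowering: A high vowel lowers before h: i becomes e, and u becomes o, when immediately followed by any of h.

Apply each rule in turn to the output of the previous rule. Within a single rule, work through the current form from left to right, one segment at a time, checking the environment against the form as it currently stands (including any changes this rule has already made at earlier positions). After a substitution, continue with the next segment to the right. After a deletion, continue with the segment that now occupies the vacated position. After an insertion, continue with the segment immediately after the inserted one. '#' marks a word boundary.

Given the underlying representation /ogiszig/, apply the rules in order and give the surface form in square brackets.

[tohszg]

Rule 1 Spirantization: [ogiszig] → [ohiszig]
Rule 2 Initial Consonant Epenthesis: [ohiszig] → [tohiszig]
Rule 3 Syncope: [tohiszig] → [tohszg]
Rule 4 Pre-h Lowering: no change — [tohszg]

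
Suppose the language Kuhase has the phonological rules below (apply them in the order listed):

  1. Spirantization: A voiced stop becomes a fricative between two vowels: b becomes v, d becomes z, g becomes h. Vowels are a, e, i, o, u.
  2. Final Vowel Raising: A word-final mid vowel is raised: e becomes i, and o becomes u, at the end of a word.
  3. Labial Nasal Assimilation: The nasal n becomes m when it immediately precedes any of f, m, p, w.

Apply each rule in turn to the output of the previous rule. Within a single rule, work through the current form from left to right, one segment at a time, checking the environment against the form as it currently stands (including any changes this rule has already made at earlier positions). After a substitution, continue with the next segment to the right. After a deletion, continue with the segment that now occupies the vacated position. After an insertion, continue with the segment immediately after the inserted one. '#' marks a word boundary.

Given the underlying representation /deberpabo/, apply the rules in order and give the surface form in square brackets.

1 Spirantization: [deberpabo] → [deverpavo]
2 Final Vowel Raising: [deverpavo] → [deverpavu]
3 Labial Nasal Assimilation: no change — [deverpavu]

[deverpavu]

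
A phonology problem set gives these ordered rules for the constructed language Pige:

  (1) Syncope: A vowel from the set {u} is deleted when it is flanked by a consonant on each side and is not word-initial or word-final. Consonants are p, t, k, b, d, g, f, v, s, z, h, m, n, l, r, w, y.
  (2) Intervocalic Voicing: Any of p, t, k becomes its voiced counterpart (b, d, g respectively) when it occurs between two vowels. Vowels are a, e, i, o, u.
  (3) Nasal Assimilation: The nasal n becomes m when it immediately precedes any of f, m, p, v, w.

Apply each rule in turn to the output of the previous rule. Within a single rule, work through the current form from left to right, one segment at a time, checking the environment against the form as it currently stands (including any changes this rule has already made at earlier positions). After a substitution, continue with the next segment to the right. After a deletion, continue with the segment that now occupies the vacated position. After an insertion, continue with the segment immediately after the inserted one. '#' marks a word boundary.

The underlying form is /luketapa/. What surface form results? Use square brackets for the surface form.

[lkedaba]

(1) Syncope: [luketapa] → [lketapa]
(2) Intervocalic Voicing: [lketapa] → [lkedaba]
(3) Nasal Assimilation: no change — [lkedaba]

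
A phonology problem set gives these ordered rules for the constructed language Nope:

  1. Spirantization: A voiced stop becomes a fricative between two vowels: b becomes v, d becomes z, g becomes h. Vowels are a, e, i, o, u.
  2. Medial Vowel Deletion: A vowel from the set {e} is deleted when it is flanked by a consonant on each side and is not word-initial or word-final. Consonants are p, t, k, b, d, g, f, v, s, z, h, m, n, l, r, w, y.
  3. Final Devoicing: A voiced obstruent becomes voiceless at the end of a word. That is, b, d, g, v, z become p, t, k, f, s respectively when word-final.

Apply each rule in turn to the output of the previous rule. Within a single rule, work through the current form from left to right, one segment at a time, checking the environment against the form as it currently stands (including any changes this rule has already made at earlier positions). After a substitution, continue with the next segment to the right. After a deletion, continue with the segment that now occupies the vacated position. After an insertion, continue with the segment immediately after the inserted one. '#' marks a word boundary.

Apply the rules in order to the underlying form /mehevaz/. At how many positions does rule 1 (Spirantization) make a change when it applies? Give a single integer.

1 Spirantization: no change — [mehevaz]
2 Medial Vowel Deletion: [mehevaz] → [mhvaz]
3 Final Devoicing: [mhvaz] → [mhvas]
Rule 1 changed 0 position(s).

0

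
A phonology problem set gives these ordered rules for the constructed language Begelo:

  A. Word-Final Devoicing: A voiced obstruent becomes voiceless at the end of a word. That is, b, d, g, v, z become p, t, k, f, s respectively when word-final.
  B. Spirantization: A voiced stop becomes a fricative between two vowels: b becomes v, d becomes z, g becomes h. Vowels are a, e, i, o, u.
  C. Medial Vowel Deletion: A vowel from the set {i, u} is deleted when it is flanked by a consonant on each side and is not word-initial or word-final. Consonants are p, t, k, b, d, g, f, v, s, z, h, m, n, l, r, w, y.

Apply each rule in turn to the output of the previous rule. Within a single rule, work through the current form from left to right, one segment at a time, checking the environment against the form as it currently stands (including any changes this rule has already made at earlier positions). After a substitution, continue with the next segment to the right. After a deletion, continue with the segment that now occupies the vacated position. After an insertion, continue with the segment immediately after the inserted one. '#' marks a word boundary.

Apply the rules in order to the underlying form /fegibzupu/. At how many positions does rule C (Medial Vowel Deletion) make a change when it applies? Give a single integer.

2

A Word-Final Devoicing: no change — [fegibzupu]
B Spirantization: [fegibzupu] → [fehibzupu]
C Medial Vowel Deletion: [fehibzupu] → [fehbzpu]
Rule C changed 2 position(s).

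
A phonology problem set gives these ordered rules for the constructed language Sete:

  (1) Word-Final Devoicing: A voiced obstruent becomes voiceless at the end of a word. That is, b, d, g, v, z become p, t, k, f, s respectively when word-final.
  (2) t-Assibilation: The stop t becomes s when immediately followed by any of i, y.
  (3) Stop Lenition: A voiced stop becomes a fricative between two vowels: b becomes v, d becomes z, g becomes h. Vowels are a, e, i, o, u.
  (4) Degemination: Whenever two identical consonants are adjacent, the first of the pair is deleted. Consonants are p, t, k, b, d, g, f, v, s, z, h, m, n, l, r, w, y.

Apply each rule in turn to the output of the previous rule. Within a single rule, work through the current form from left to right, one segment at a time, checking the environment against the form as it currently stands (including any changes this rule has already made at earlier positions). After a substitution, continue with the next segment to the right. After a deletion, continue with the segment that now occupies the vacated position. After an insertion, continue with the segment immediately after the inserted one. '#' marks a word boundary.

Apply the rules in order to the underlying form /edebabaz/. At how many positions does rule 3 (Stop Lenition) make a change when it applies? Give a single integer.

3

(1) Word-Final Devoicing: [edebabaz] → [edebabas]
(2) t-Assibilation: no change — [edebabas]
(3) Stop Lenition: [edebabas] → [ezevavas]
(4) Degemination: no change — [ezevavas]
Rule 3 changed 3 position(s).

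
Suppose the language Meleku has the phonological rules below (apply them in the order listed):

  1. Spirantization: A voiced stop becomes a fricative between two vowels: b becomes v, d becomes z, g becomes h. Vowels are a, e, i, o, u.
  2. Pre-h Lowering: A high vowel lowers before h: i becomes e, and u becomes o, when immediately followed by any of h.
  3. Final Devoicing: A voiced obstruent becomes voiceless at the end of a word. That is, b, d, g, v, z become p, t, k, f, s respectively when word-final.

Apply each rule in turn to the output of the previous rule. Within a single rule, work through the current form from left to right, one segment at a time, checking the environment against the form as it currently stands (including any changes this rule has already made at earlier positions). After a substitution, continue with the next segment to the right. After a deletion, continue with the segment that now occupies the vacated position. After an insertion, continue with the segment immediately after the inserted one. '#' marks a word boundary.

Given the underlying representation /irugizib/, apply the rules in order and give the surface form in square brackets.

[irohizip]

1 Spirantization: [irugizib] → [iruhizib]
2 Pre-h Lowering: [iruhizib] → [irohizib]
3 Final Devoicing: [irohizib] → [irohizip]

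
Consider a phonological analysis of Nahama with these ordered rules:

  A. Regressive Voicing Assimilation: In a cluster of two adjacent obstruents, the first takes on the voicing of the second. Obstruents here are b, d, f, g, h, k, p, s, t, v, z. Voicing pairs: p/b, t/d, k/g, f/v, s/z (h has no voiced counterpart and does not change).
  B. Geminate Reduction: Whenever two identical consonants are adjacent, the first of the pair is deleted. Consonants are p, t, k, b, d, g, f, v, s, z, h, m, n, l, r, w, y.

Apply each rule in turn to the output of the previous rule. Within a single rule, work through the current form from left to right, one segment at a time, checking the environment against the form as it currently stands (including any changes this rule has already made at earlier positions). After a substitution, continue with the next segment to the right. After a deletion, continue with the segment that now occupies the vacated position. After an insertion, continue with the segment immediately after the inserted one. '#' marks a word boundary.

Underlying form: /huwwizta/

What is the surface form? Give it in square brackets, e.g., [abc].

[huwista]

A Regressive Voicing Assimilation: [huwwizta] → [huwwista]
B Geminate Reduction: [huwwista] → [huwista]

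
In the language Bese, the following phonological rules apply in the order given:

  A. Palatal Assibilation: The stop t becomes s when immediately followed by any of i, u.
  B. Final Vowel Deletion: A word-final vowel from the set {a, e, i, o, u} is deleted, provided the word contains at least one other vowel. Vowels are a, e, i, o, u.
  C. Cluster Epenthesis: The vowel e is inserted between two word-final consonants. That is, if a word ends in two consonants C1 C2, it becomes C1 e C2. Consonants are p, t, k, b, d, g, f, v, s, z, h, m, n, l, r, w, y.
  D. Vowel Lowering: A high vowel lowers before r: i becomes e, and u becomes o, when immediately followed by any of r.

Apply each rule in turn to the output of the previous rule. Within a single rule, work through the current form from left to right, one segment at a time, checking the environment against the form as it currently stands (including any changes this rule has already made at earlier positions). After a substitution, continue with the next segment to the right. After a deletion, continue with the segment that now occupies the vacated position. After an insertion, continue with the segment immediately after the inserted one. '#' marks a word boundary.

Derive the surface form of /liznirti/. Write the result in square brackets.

A Palatal Assibilation: [liznirti] → [liznirsi]
B Final Vowel Deletion: [liznirsi] → [liznirs]
C Cluster Epenthesis: [liznirs] → [liznires]
D Vowel Lowering: [liznires] → [lizneres]

[lizneres]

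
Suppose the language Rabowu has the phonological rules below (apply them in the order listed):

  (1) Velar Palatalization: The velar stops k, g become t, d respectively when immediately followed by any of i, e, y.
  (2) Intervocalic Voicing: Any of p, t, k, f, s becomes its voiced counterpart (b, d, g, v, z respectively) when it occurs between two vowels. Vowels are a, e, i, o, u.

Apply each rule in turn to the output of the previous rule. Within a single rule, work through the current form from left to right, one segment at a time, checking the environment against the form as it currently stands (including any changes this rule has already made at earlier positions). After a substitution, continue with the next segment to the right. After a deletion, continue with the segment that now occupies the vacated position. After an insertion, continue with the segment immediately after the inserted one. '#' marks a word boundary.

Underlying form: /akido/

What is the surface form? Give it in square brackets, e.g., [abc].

(1) Velar Palatalization: [akido] → [atido]
(2) Intervocalic Voicing: [atido] → [adido]

[adido]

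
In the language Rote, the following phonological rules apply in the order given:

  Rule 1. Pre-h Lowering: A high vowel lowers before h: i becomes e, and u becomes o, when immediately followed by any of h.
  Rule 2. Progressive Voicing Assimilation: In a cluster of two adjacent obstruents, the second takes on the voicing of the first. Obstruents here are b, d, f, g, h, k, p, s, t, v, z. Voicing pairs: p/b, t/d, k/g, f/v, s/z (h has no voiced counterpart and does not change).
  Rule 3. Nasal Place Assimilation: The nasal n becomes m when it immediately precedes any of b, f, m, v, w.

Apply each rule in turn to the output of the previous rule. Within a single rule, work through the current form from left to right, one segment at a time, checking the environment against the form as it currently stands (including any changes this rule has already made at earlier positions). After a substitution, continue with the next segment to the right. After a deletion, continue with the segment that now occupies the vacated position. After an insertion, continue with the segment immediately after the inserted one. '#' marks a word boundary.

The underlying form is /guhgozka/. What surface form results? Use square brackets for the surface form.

Rule 1 Pre-h Lowering: [guhgozka] → [gohgozka]
Rule 2 Progressive Voicing Assimilation: [gohgozka] → [gohkozga]
Rule 3 Nasal Place Assimilation: no change — [gohkozga]

[gohkozga]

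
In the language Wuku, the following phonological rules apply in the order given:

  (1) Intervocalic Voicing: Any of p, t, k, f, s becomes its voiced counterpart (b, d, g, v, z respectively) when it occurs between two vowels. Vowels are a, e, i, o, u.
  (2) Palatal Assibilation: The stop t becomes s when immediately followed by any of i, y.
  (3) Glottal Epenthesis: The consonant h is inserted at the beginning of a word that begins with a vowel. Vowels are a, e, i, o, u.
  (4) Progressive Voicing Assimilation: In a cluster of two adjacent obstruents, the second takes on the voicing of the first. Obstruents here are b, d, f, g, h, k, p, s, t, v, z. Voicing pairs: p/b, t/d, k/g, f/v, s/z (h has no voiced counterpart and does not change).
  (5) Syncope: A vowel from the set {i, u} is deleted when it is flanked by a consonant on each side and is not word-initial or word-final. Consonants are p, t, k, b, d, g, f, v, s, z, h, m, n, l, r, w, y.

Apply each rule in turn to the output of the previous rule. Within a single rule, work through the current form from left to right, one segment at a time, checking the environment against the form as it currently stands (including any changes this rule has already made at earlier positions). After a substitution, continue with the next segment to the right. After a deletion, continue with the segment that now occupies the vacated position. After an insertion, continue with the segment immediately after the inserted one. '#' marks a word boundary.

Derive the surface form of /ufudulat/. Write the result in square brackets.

[hvdlat]

(1) Intervocalic Voicing: [ufudulat] → [uvudulat]
(2) Palatal Assibilation: no change — [uvudulat]
(3) Glottal Epenthesis: [uvudulat] → [huvudulat]
(4) Progressive Voicing Assimilation: no change — [huvudulat]
(5) Syncope: [huvudulat] → [hvdlat]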